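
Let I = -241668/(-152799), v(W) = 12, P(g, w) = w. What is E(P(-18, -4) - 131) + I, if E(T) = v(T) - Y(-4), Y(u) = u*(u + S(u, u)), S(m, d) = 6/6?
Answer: 80556/50933 ≈ 1.5816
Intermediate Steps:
S(m, d) = 1 (S(m, d) = 6*(1/6) = 1)
Y(u) = u*(1 + u) (Y(u) = u*(u + 1) = u*(1 + u))
E(T) = 0 (E(T) = 12 - (-4)*(1 - 4) = 12 - (-4)*(-3) = 12 - 1*12 = 12 - 12 = 0)
I = 80556/50933 (I = -241668*(-1/152799) = 80556/50933 ≈ 1.5816)
E(P(-18, -4) - 131) + I = 0 + 80556/50933 = 80556/50933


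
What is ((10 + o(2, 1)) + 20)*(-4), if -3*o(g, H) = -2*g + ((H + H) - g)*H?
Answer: -376/3 ≈ -125.33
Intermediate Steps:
o(g, H) = 2*g/3 - H*(-g + 2*H)/3 (o(g, H) = -(-2*g + ((H + H) - g)*H)/3 = -(-2*g + (2*H - g)*H)/3 = -(-2*g + (-g + 2*H)*H)/3 = -(-2*g + H*(-g + 2*H))/3 = 2*g/3 - H*(-g + 2*H)/3)
((10 + o(2, 1)) + 20)*(-4) = ((10 + (-⅔*1² + (⅔)*2 + (⅓)*1*2)) + 20)*(-4) = ((10 + (-⅔*1 + 4/3 + ⅔)) + 20)*(-4) = ((10 + (-⅔ + 4/3 + ⅔)) + 20)*(-4) = ((10 + 4/3) + 20)*(-4) = (34/3 + 20)*(-4) = (94/3)*(-4) = -376/3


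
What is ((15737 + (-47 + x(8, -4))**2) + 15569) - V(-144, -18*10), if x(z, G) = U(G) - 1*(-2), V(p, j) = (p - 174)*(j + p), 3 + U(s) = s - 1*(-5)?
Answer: -69517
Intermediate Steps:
U(s) = 2 + s (U(s) = -3 + (s - 1*(-5)) = -3 + (s + 5) = -3 + (5 + s) = 2 + s)
V(p, j) = (-174 + p)*(j + p)
x(z, G) = 4 + G (x(z, G) = (2 + G) - 1*(-2) = (2 + G) + 2 = 4 + G)
((15737 + (-47 + x(8, -4))**2) + 15569) - V(-144, -18*10) = ((15737 + (-47 + (4 - 4))**2) + 15569) - ((-144)**2 - (-3132)*10 - 174*(-144) - 18*10*(-144)) = ((15737 + (-47 + 0)**2) + 15569) - (20736 - 174*(-180) + 25056 - 180*(-144)) = ((15737 + (-47)**2) + 15569) - (20736 + 31320 + 25056 + 25920) = ((15737 + 2209) + 15569) - 1*103032 = (17946 + 15569) - 103032 = 33515 - 103032 = -69517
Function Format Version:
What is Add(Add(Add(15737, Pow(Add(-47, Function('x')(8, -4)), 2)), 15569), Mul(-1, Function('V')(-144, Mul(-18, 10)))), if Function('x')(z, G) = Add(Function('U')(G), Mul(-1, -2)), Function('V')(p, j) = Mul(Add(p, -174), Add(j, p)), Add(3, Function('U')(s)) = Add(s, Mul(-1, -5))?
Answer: -69517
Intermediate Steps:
Function('U')(s) = Add(2, s) (Function('U')(s) = Add(-3, Add(s, Mul(-1, -5))) = Add(-3, Add(s, 5)) = Add(-3, Add(5, s)) = Add(2, s))
Function('V')(p, j) = Mul(Add(-174, p), Add(j, p))
Function('x')(z, G) = Add(4, G) (Function('x')(z, G) = Add(Add(2, G), Mul(-1, -2)) = Add(Add(2, G), 2) = Add(4, G))
Add(Add(Add(15737, Pow(Add(-47, Function('x')(8, -4)), 2)), 15569), Mul(-1, Function('V')(-144, Mul(-18, 10)))) = Add(Add(Add(15737, Pow(Add(-47, Add(4, -4)), 2)), 15569), Mul(-1, Add(Pow(-144, 2), Mul(-174, Mul(-18, 10)), Mul(-174, -144), Mul(Mul(-18, 10), -144)))) = Add(Add(Add(15737, Pow(Add(-47, 0), 2)), 15569), Mul(-1, Add(20736, Mul(-174, -180), 25056, Mul(-180, -144)))) = Add(Add(Add(15737, Pow(-47, 2)), 15569), Mul(-1, Add(20736, 31320, 25056, 25920))) = Add(Add(Add(15737, 2209), 15569), Mul(-1, 103032)) = Add(Add(17946, 15569), -103032) = Add(33515, -103032) = -69517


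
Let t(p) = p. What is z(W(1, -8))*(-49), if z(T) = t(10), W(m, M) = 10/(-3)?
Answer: -490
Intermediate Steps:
W(m, M) = -10/3 (W(m, M) = 10*(-1/3) = -10/3)
z(T) = 10
z(W(1, -8))*(-49) = 10*(-49) = -490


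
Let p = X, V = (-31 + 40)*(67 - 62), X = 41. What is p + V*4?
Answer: 221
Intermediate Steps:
V = 45 (V = 9*5 = 45)
p = 41
p + V*4 = 41 + 45*4 = 41 + 180 = 221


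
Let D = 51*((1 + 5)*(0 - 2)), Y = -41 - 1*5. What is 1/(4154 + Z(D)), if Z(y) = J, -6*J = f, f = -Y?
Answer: 3/12439 ≈ 0.00024118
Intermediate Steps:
Y = -46 (Y = -41 - 5 = -46)
f = 46 (f = -1*(-46) = 46)
J = -23/3 (J = -⅙*46 = -23/3 ≈ -7.6667)
D = -612 (D = 51*(6*(-2)) = 51*(-12) = -612)
Z(y) = -23/3
1/(4154 + Z(D)) = 1/(4154 - 23/3) = 1/(12439/3) = 3/12439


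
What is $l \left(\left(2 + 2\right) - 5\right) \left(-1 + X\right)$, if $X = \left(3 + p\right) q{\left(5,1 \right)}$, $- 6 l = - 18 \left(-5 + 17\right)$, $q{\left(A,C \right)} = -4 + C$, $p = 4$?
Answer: $792$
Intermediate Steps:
$l = 36$ ($l = - \frac{\left(-18\right) \left(-5 + 17\right)}{6} = - \frac{\left(-18\right) 12}{6} = \left(- \frac{1}{6}\right) \left(-216\right) = 36$)
$X = -21$ ($X = \left(3 + 4\right) \left(-4 + 1\right) = 7 \left(-3\right) = -21$)
$l \left(\left(2 + 2\right) - 5\right) \left(-1 + X\right) = 36 \left(\left(2 + 2\right) - 5\right) \left(-1 - 21\right) = 36 \left(4 - 5\right) \left(-22\right) = 36 \left(\left(-1\right) \left(-22\right)\right) = 36 \cdot 22 = 792$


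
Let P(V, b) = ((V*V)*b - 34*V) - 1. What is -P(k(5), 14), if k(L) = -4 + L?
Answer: 21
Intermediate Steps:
P(V, b) = -1 - 34*V + b*V² (P(V, b) = (V²*b - 34*V) - 1 = (b*V² - 34*V) - 1 = (-34*V + b*V²) - 1 = -1 - 34*V + b*V²)
-P(k(5), 14) = -(-1 - 34*(-4 + 5) + 14*(-4 + 5)²) = -(-1 - 34*1 + 14*1²) = -(-1 - 34 + 14*1) = -(-1 - 34 + 14) = -1*(-21) = 21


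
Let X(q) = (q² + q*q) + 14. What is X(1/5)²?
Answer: 123904/625 ≈ 198.25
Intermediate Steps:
X(q) = 14 + 2*q² (X(q) = (q² + q²) + 14 = 2*q² + 14 = 14 + 2*q²)
X(1/5)² = (14 + 2*(1/5)²)² = (14 + 2*(1*(⅕))²)² = (14 + 2*(⅕)²)² = (14 + 2*(1/25))² = (14 + 2/25)² = (352/25)² = 123904/625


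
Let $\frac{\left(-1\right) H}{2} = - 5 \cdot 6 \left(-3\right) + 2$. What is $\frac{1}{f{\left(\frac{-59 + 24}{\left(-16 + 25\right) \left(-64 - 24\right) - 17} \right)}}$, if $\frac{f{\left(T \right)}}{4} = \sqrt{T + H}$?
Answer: $- \frac{i \sqrt{120396189}}{595284} \approx - 0.018432 i$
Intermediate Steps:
$H = -184$ ($H = - 2 \left(- 5 \cdot 6 \left(-3\right) + 2\right) = - 2 \left(\left(-5\right) \left(-18\right) + 2\right) = - 2 \left(90 + 2\right) = \left(-2\right) 92 = -184$)
$f{\left(T \right)} = 4 \sqrt{-184 + T}$ ($f{\left(T \right)} = 4 \sqrt{T - 184} = 4 \sqrt{-184 + T}$)
$\frac{1}{f{\left(\frac{-59 + 24}{\left(-16 + 25\right) \left(-64 - 24\right) - 17} \right)}} = \frac{1}{4 \sqrt{-184 + \frac{-59 + 24}{\left(-16 + 25\right) \left(-64 - 24\right) - 17}}} = \frac{1}{4 \sqrt{-184 - \frac{35}{9 \left(-88\right) - 17}}} = \frac{1}{4 \sqrt{-184 - \frac{35}{-792 - 17}}} = \frac{1}{4 \sqrt{-184 - \frac{35}{-809}}} = \frac{1}{4 \sqrt{-184 - - \frac{35}{809}}} = \frac{1}{4 \sqrt{-184 + \frac{35}{809}}} = \frac{1}{4 \sqrt{- \frac{148821}{809}}} = \frac{1}{4 \frac{i \sqrt{120396189}}{809}} = \frac{1}{\frac{4}{809} i \sqrt{120396189}} = - \frac{i \sqrt{120396189}}{595284}$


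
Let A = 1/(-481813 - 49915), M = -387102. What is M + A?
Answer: -205832972257/531728 ≈ -3.8710e+5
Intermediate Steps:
A = -1/531728 (A = 1/(-531728) = -1/531728 ≈ -1.8807e-6)
M + A = -387102 - 1/531728 = -205832972257/531728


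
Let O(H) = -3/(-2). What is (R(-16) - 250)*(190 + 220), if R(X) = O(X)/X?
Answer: -1640615/16 ≈ -1.0254e+5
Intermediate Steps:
O(H) = 3/2 (O(H) = -3*(-½) = 3/2)
R(X) = 3/(2*X)
(R(-16) - 250)*(190 + 220) = ((3/2)/(-16) - 250)*(190 + 220) = ((3/2)*(-1/16) - 250)*410 = (-3/32 - 250)*410 = -8003/32*410 = -1640615/16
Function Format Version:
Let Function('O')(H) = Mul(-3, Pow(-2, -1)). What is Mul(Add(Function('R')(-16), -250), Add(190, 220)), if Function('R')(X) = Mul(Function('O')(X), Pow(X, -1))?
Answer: Rational(-1640615, 16) ≈ -1.0254e+5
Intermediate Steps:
Function('O')(H) = Rational(3, 2) (Function('O')(H) = Mul(-3, Rational(-1, 2)) = Rational(3, 2))
Function('R')(X) = Mul(Rational(3, 2), Pow(X, -1))
Mul(Add(Function('R')(-16), -250), Add(190, 220)) = Mul(Add(Mul(Rational(3, 2), Pow(-16, -1)), -250), Add(190, 220)) = Mul(Add(Mul(Rational(3, 2), Rational(-1, 16)), -250), 410) = Mul(Add(Rational(-3, 32), -250), 410) = Mul(Rational(-8003, 32), 410) = Rational(-1640615, 16)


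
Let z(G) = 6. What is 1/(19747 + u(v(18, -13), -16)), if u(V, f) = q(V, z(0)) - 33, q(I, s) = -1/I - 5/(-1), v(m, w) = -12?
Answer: 12/236629 ≈ 5.0712e-5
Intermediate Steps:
q(I, s) = 5 - 1/I (q(I, s) = -1/I - 5*(-1) = -1/I + 5 = 5 - 1/I)
u(V, f) = -28 - 1/V (u(V, f) = (5 - 1/V) - 33 = -28 - 1/V)
1/(19747 + u(v(18, -13), -16)) = 1/(19747 + (-28 - 1/(-12))) = 1/(19747 + (-28 - 1*(-1/12))) = 1/(19747 + (-28 + 1/12)) = 1/(19747 - 335/12) = 1/(236629/12) = 12/236629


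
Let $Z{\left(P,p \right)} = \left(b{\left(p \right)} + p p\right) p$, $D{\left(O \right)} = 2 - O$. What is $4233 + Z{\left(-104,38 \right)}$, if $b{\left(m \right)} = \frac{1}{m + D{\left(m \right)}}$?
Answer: $59124$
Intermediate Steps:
$b{\left(m \right)} = \frac{1}{2}$ ($b{\left(m \right)} = \frac{1}{m - \left(-2 + m\right)} = \frac{1}{2}$)
$Z{\left(P,p \right)} = p \left(\frac{1}{2} + p^{2}\right)$ ($Z{\left(P,p \right)} = \left(\frac{1}{2} + p p\right) p = \left(\frac{1}{2} + p^{2}\right) p = p \left(\frac{1}{2} + p^{2}\right)$)
$4233 + Z{\left(-104,38 \right)} = 4233 + \left(38^{3} + \frac{1}{2} \cdot 38\right) = 4233 + \left(54872 + 19\right) = 4233 + 54891 = 59124$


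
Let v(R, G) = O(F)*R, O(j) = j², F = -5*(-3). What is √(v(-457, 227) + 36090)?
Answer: 3*I*√7415 ≈ 258.33*I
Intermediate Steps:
F = 15
v(R, G) = 225*R (v(R, G) = 15²*R = 225*R)
√(v(-457, 227) + 36090) = √(225*(-457) + 36090) = √(-102825 + 36090) = √(-66735) = 3*I*√7415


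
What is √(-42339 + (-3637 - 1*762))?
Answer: I*√46738 ≈ 216.19*I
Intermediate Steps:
√(-42339 + (-3637 - 1*762)) = √(-42339 + (-3637 - 762)) = √(-42339 - 4399) = √(-46738) = I*√46738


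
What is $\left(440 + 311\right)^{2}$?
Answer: $564001$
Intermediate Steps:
$\left(440 + 311\right)^{2} = 751^{2} = 564001$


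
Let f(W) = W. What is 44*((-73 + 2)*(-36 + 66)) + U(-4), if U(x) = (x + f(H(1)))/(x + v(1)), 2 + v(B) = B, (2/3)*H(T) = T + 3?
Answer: -468602/5 ≈ -93720.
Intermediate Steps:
H(T) = 9/2 + 3*T/2 (H(T) = 3*(T + 3)/2 = 3*(3 + T)/2 = 9/2 + 3*T/2)
v(B) = -2 + B
U(x) = (6 + x)/(-1 + x) (U(x) = (x + (9/2 + (3/2)*1))/(x + (-2 + 1)) = (x + (9/2 + 3/2))/(x - 1) = (x + 6)/(-1 + x) = (6 + x)/(-1 + x))
44*((-73 + 2)*(-36 + 66)) + U(-4) = 44*((-73 + 2)*(-36 + 66)) + (6 - 4)/(-1 - 4) = 44*(-71*30) + 2/(-5) = 44*(-2130) - 1/5*2 = -93720 - 2/5 = -468602/5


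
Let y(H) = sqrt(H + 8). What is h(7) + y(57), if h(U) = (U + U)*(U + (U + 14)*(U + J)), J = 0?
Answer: 2156 + sqrt(65) ≈ 2164.1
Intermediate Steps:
y(H) = sqrt(8 + H)
h(U) = 2*U*(U + U*(14 + U)) (h(U) = (U + U)*(U + (U + 14)*(U + 0)) = (2*U)*(U + (14 + U)*U) = (2*U)*(U + U*(14 + U)) = 2*U*(U + U*(14 + U)))
h(7) + y(57) = 2*7**2*(15 + 7) + sqrt(8 + 57) = 2*49*22 + sqrt(65) = 2156 + sqrt(65)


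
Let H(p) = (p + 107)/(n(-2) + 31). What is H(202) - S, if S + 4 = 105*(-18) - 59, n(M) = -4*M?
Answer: 25492/13 ≈ 1960.9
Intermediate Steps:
H(p) = 107/39 + p/39 (H(p) = (p + 107)/(-4*(-2) + 31) = (107 + p)/(8 + 31) = (107 + p)/39 = (107 + p)*(1/39) = 107/39 + p/39)
S = -1953 (S = -4 + (105*(-18) - 59) = -4 + (-1890 - 59) = -4 - 1949 = -1953)
H(202) - S = (107/39 + (1/39)*202) - 1*(-1953) = (107/39 + 202/39) + 1953 = 103/13 + 1953 = 25492/13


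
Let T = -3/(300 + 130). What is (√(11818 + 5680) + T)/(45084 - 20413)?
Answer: -3/10608530 + √17498/24671 ≈ 0.0053615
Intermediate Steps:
T = -3/430 ≈ -0.0069767
(√(11818 + 5680) + T)/(45084 - 20413) = (√(11818 + 5680) - 3/430)/(45084 - 20413) = (√17498 - 3/430)/24671 = (-3/430 + √17498)*(1/24671) = -3/10608530 + √17498/24671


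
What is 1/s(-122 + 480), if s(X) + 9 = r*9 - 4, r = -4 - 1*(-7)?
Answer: 1/14 ≈ 0.071429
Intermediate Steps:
r = 3 (r = -4 + 7 = 3)
s(X) = 14 (s(X) = -9 + (3*9 - 4) = -9 + (27 - 4) = -9 + 23 = 14)
1/s(-122 + 480) = 1/14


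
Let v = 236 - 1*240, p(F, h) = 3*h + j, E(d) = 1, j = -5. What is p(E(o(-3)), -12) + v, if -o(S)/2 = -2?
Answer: -45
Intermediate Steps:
o(S) = 4 (o(S) = -2*(-2) = 4)
p(F, h) = -5 + 3*h (p(F, h) = 3*h - 5 = -5 + 3*h)
v = -4 (v = 236 - 240 = -4)
p(E(o(-3)), -12) + v = (-5 + 3*(-12)) - 4 = (-5 - 36) - 4 = -41 - 4 = -45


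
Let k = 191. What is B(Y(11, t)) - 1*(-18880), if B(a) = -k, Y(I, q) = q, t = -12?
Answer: 18689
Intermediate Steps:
B(a) = -191 (B(a) = -1*191 = -191)
B(Y(11, t)) - 1*(-18880) = -191 - 1*(-18880) = -191 + 18880 = 18689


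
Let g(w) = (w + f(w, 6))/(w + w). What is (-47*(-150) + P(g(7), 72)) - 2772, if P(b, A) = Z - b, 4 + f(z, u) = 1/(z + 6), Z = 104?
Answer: 398742/91 ≈ 4381.8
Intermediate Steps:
f(z, u) = -4 + 1/(6 + z) (f(z, u) = -4 + 1/(z + 6) = -4 + 1/(6 + z))
g(w) = (w + (-23 - 4*w)/(6 + w))/(2*w) (g(w) = (w + (-23 - 4*w)/(6 + w))/(w + w) = (w + (-23 - 4*w)/(6 + w))/((2*w)) = (w + (-23 - 4*w)/(6 + w))*(1/(2*w)) = (w + (-23 - 4*w)/(6 + w))/(2*w))
P(b, A) = 104 - b
(-47*(-150) + P(g(7), 72)) - 2772 = (-47*(-150) + (104 - (-23 + 7² + 2*7)/(2*7*(6 + 7)))) - 2772 = (7050 + (104 - (-23 + 49 + 14)/(2*7*13))) - 2772 = (7050 + (104 - 40/(2*7*13))) - 2772 = (7050 + (104 - 1*20/91)) - 2772 = (7050 + (104 - 20/91)) - 2772 = (7050 + 9444/91) - 2772 = 650994/91 - 2772 = 398742/91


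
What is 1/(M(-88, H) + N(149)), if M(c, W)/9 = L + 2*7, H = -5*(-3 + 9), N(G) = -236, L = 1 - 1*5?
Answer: -1/146 ≈ -0.0068493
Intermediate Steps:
L = -4 (L = 1 - 5 = -4)
H = -30 (H = -5*6 = -30)
M(c, W) = 90 (M(c, W) = 9*(-4 + 2*7) = 9*(-4 + 14) = 9*10 = 90)
1/(M(-88, H) + N(149)) = 1/(90 - 236) = 1/(-146) = -1/146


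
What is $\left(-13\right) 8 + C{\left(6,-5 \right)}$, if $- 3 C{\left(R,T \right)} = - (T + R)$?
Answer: $- \frac{311}{3} \approx -103.67$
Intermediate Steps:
$C{\left(R,T \right)} = \frac{R}{3} + \frac{T}{3}$ ($C{\left(R,T \right)} = - \frac{\left(-1\right) \left(T + R\right)}{3} = - \frac{\left(-1\right) \left(R + T\right)}{3} = - \frac{- R - T}{3} = \frac{R}{3} + \frac{T}{3}$)
$\left(-13\right) 8 + C{\left(6,-5 \right)} = \left(-13\right) 8 + \left(\frac{1}{3} \cdot 6 + \frac{1}{3} \left(-5\right)\right) = -104 + \left(2 - \frac{5}{3}\right) = -104 + \frac{1}{3} = - \frac{311}{3}$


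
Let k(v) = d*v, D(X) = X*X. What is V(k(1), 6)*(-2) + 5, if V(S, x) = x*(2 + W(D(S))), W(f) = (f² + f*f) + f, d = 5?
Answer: -15319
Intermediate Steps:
D(X) = X²
W(f) = f + 2*f² (W(f) = (f² + f²) + f = 2*f² + f = f + 2*f²)
k(v) = 5*v
V(S, x) = x*(2 + S²*(1 + 2*S²))
V(k(1), 6)*(-2) + 5 = (6*(2 + (5*1)² + 2*(5*1)⁴))*(-2) + 5 = (6*(2 + 5² + 2*5⁴))*(-2) + 5 = (6*(2 + 25 + 2*625))*(-2) + 5 = (6*(2 + 25 + 1250))*(-2) + 5 = (6*1277)*(-2) + 5 = 7662*(-2) + 5 = -15324 + 5 = -15319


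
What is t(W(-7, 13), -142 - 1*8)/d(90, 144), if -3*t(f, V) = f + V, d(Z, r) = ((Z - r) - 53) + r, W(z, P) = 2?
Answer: 4/3 ≈ 1.3333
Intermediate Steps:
d(Z, r) = -53 + Z (d(Z, r) = (-53 + Z - r) + r = -53 + Z)
t(f, V) = -V/3 - f/3 (t(f, V) = -(f + V)/3 = -(V + f)/3 = -V/3 - f/3)
t(W(-7, 13), -142 - 1*8)/d(90, 144) = (-(-142 - 1*8)/3 - 1/3*2)/(-53 + 90) = (-(-142 - 8)/3 - 2/3)/37 = (-1/3*(-150) - 2/3)*(1/37) = (50 - 2/3)*(1/37) = (148/3)*(1/37) = 4/3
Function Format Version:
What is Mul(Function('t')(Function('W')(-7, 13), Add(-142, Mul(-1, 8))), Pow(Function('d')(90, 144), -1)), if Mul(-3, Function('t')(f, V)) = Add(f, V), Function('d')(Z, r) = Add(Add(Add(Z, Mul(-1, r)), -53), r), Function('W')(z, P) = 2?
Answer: Rational(4, 3) ≈ 1.3333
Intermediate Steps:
Function('d')(Z, r) = Add(-53, Z) (Function('d')(Z, r) = Add(Add(-53, Z, Mul(-1, r)), r) = Add(-53, Z))
Function('t')(f, V) = Add(Mul(Rational(-1, 3), V), Mul(Rational(-1, 3), f)) (Function('t')(f, V) = Mul(Rational(-1, 3), Add(f, V)) = Mul(Rational(-1, 3), Add(V, f)) = Add(Mul(Rational(-1, 3), V), Mul(Rational(-1, 3), f)))
Mul(Function('t')(Function('W')(-7, 13), Add(-142, Mul(-1, 8))), Pow(Function('d')(90, 144), -1)) = Mul(Add(Mul(Rational(-1, 3), Add(-142, Mul(-1, 8))), Mul(Rational(-1, 3), 2)), Pow(Add(-53, 90), -1)) = Mul(Add(Mul(Rational(-1, 3), Add(-142, -8)), Rational(-2, 3)), Pow(37, -1)) = Mul(Add(Mul(Rational(-1, 3), -150), Rational(-2, 3)), Rational(1, 37)) = Mul(Add(50, Rational(-2, 3)), Rational(1, 37)) = Mul(Rational(148, 3), Rational(1, 37)) = Rational(4, 3)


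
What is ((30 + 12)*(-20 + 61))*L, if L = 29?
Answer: 49938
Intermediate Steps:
((30 + 12)*(-20 + 61))*L = ((30 + 12)*(-20 + 61))*29 = (42*41)*29 = 1722*29 = 49938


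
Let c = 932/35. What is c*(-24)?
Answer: -22368/35 ≈ -639.09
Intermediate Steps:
c = 932/35 (c = 932*(1/35) = 932/35 ≈ 26.629)
c*(-24) = (932/35)*(-24) = -22368/35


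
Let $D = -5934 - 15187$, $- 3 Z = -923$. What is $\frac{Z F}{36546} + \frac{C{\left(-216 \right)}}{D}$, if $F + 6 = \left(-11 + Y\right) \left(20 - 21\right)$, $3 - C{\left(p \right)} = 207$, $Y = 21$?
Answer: $- \frac{144774388}{1157832099} \approx -0.12504$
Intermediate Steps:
$Z = \frac{923}{3}$ ($Z = \left(- \frac{1}{3}\right) \left(-923\right) = \frac{923}{3} \approx 307.67$)
$C{\left(p \right)} = -204$ ($C{\left(p \right)} = 3 - 207 = -204$)
$F = -16$ ($F = -6 + \left(-11 + 21\right) \left(20 - 21\right) = -6 + 10 \left(-1\right) = -6 - 10 = -16$)
$D = -21121$ ($D = -5934 - 15187 = -21121$)
$\frac{Z F}{36546} + \frac{C{\left(-216 \right)}}{D} = \frac{\frac{923}{3} \left(-16\right)}{36546} - \frac{204}{-21121} = \left(- \frac{14768}{3}\right) \frac{1}{36546} - - \frac{204}{21121} = - \frac{7384}{54819} + \frac{204}{21121} = - \frac{144774388}{1157832099}$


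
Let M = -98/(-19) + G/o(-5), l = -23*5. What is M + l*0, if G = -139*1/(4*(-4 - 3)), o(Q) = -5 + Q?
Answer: 24799/5320 ≈ 4.6615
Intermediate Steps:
G = 139/28 (G = -139/(4*(-7)) = -139/(-28) = -139*(-1/28) = 139/28 ≈ 4.9643)
l = -115
M = 24799/5320 (M = -98/(-19) + 139/(28*(-5 - 5)) = -98*(-1/19) + (139/28)/(-10) = 98/19 + (139/28)*(-⅒) = 98/19 - 139/280 = 24799/5320 ≈ 4.6615)
M + l*0 = 24799/5320 - 115*0 = 24799/5320 + 0 = 24799/5320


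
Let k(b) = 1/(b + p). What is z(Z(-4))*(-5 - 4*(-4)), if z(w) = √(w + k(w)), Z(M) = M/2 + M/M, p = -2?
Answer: 22*I*√3/3 ≈ 12.702*I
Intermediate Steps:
k(b) = 1/(-2 + b) (k(b) = 1/(b - 2) = 1/(-2 + b))
Z(M) = 1 + M/2 (Z(M) = M*(½) + 1 = M/2 + 1 = 1 + M/2)
z(w) = √(w + 1/(-2 + w))
z(Z(-4))*(-5 - 4*(-4)) = √((1 + (1 + (½)*(-4))*(-2 + (1 + (½)*(-4))))/(-2 + (1 + (½)*(-4))))*(-5 - 4*(-4)) = √((1 + (1 - 2)*(-2 + (1 - 2)))/(-2 + (1 - 2)))*(-5 + 16) = √((1 - (-2 - 1))/(-2 - 1))*11 = √((1 - 1*(-3))/(-3))*11 = √(-(1 + 3)/3)*11 = √(-⅓*4)*11 = √(-4/3)*11 = (2*I*√3/3)*11 = 22*I*√3/3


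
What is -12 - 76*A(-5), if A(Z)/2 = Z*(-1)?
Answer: -772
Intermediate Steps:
A(Z) = -2*Z (A(Z) = 2*(Z*(-1)) = 2*(-Z) = -2*Z)
-12 - 76*A(-5) = -12 - (-152)*(-5) = -12 - 76*10 = -12 - 760 = -772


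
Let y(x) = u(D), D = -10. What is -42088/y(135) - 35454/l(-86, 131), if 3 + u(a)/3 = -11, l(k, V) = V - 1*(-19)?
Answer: 402011/525 ≈ 765.74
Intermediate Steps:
l(k, V) = 19 + V (l(k, V) = V + 19 = 19 + V)
u(a) = -42 (u(a) = -9 + 3*(-11) = -9 - 33 = -42)
y(x) = -42
-42088/y(135) - 35454/l(-86, 131) = -42088/(-42) - 35454/(19 + 131) = -42088*(-1/42) - 35454/150 = 21044/21 - 35454*1/150 = 21044/21 - 5909/25 = 402011/525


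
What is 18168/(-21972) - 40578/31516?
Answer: -61006771/28852898 ≈ -2.1144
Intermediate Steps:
18168/(-21972) - 40578/31516 = 18168*(-1/21972) - 40578*1/31516 = -1514/1831 - 20289/15758 = -61006771/28852898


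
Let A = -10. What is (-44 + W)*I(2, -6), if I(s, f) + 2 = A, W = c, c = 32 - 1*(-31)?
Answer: -228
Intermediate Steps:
c = 63 (c = 32 + 31 = 63)
W = 63
I(s, f) = -12 (I(s, f) = -2 - 10 = -12)
(-44 + W)*I(2, -6) = (-44 + 63)*(-12) = 19*(-12) = -228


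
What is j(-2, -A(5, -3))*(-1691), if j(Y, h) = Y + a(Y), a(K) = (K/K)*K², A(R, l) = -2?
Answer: -3382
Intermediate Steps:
a(K) = K² (a(K) = 1*K² = K²)
j(Y, h) = Y + Y²
j(-2, -A(5, -3))*(-1691) = -2*(1 - 2)*(-1691) = -2*(-1)*(-1691) = 2*(-1691) = -3382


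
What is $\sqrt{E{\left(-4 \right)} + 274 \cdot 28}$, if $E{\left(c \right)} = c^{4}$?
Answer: $2 \sqrt{1982} \approx 89.039$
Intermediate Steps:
$\sqrt{E{\left(-4 \right)} + 274 \cdot 28} = \sqrt{\left(-4\right)^{4} + 274 \cdot 28} = \sqrt{256 + 7672} = \sqrt{7928} = 2 \sqrt{1982}$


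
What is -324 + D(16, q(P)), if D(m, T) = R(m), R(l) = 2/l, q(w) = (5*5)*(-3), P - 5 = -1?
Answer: -2591/8 ≈ -323.88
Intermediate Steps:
P = 4 (P = 5 - 1 = 4)
q(w) = -75 (q(w) = 25*(-3) = -75)
D(m, T) = 2/m
-324 + D(16, q(P)) = -324 + 2/16 = -324 + 2*(1/16) = -324 + 1/8 = -2591/8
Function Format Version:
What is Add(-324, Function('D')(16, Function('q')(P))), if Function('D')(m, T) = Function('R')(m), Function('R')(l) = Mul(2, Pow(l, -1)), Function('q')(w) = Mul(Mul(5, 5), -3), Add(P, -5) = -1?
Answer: Rational(-2591, 8) ≈ -323.88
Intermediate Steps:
P = 4 (P = Add(5, -1) = 4)
Function('q')(w) = -75 (Function('q')(w) = Mul(25, -3) = -75)
Function('D')(m, T) = Mul(2, Pow(m, -1))
Add(-324, Function('D')(16, Function('q')(P))) = Add(-324, Mul(2, Pow(16, -1))) = Add(-324, Mul(2, Rational(1, 16))) = Add(-324, Rational(1, 8)) = Rational(-2591, 8)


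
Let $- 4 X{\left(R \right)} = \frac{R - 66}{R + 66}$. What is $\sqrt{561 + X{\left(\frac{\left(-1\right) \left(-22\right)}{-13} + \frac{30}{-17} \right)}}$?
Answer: $\frac{\sqrt{107230792649}}{13822} \approx 23.691$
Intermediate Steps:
$X{\left(R \right)} = - \frac{-66 + R}{4 \left(66 + R\right)}$ ($X{\left(R \right)} = - \frac{\left(R - 66\right) \frac{1}{R + 66}}{4} = - \frac{\left(-66 + R\right) \frac{1}{66 + R}}{4} = - \frac{\frac{1}{66 + R} \left(-66 + R\right)}{4} = - \frac{-66 + R}{4 \left(66 + R\right)}$)
$\sqrt{561 + X{\left(\frac{\left(-1\right) \left(-22\right)}{-13} + \frac{30}{-17} \right)}} = \sqrt{561 + \frac{66 - \left(\frac{\left(-1\right) \left(-22\right)}{-13} + \frac{30}{-17}\right)}{4 \left(66 + \left(\frac{\left(-1\right) \left(-22\right)}{-13} + \frac{30}{-17}\right)\right)}} = \sqrt{561 + \frac{66 - \left(22 \left(- \frac{1}{13}\right) + 30 \left(- \frac{1}{17}\right)\right)}{4 \left(66 + \left(22 \left(- \frac{1}{13}\right) + 30 \left(- \frac{1}{17}\right)\right)\right)}} = \sqrt{561 + \frac{66 - \left(- \frac{22}{13} - \frac{30}{17}\right)}{4 \left(66 - \frac{764}{221}\right)}} = \sqrt{561 + \frac{66 - - \frac{764}{221}}{4 \left(66 - \frac{764}{221}\right)}} = \sqrt{561 + \frac{66 + \frac{764}{221}}{4 \cdot \frac{13822}{221}}} = \sqrt{561 + \frac{1}{4} \cdot \frac{221}{13822} \cdot \frac{15350}{221}} = \sqrt{561 + \frac{7675}{27644}} = \sqrt{\frac{15515959}{27644}} = \frac{\sqrt{107230792649}}{13822}$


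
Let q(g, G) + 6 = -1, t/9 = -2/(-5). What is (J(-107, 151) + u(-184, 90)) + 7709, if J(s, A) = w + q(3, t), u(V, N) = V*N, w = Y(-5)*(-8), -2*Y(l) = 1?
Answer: -8854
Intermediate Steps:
Y(l) = -½ (Y(l) = -½*1 = -½)
t = 18/5 (t = 9*(-2/(-5)) = 9*(-2*(-⅕)) = 9*(⅖) = 18/5 ≈ 3.6000)
q(g, G) = -7 (q(g, G) = -6 - 1 = -7)
w = 4 (w = -½*(-8) = 4)
u(V, N) = N*V
J(s, A) = -3 (J(s, A) = 4 - 7 = -3)
(J(-107, 151) + u(-184, 90)) + 7709 = (-3 + 90*(-184)) + 7709 = (-3 - 16560) + 7709 = -16563 + 7709 = -8854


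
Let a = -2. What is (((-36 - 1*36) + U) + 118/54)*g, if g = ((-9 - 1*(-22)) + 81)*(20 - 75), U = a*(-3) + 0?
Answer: 8907910/27 ≈ 3.2992e+5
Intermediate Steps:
U = 6 (U = -2*(-3) + 0 = 6 + 0 = 6)
g = -5170 (g = ((-9 + 22) + 81)*(-55) = (13 + 81)*(-55) = 94*(-55) = -5170)
(((-36 - 1*36) + U) + 118/54)*g = (((-36 - 1*36) + 6) + 118/54)*(-5170) = (((-36 - 36) + 6) + 118*(1/54))*(-5170) = ((-72 + 6) + 59/27)*(-5170) = (-66 + 59/27)*(-5170) = -1723/27*(-5170) = 8907910/27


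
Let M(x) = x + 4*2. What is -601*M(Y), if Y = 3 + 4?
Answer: -9015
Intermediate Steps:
Y = 7
M(x) = 8 + x (M(x) = x + 8 = 8 + x)
-601*M(Y) = -601*(8 + 7) = -601*15 = -9015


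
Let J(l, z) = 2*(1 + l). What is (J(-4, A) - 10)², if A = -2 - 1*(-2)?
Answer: 256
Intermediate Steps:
A = 0 (A = -2 + 2 = 0)
J(l, z) = 2 + 2*l
(J(-4, A) - 10)² = ((2 + 2*(-4)) - 10)² = ((2 - 8) - 10)² = (-6 - 10)² = (-16)² = 256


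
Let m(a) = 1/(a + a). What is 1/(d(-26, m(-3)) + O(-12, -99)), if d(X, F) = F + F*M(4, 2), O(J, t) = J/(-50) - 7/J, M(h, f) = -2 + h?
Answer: 300/97 ≈ 3.0928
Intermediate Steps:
O(J, t) = -7/J - J/50 (O(J, t) = J*(-1/50) - 7/J = -J/50 - 7/J = -7/J - J/50)
m(a) = 1/(2*a)
d(X, F) = 3*F (d(X, F) = F + F*(-2 + 4) = F + F*2 = F + 2*F = 3*F)
1/(d(-26, m(-3)) + O(-12, -99)) = 1/(3*((½)/(-3)) + (-7/(-12) - 1/50*(-12))) = 1/(3*((½)*(-⅓)) + (-7*(-1/12) + 6/25)) = 1/(3*(-⅙) + (7/12 + 6/25)) = 1/(-½ + 247/300) = 1/(97/300) = 300/97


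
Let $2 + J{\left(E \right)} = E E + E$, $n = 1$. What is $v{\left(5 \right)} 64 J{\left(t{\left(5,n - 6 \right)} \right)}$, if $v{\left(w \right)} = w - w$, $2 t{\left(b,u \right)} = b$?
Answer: $0$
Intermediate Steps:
$t{\left(b,u \right)} = \frac{b}{2}$
$v{\left(w \right)} = 0$
$J{\left(E \right)} = -2 + E + E^{2}$ ($J{\left(E \right)} = -2 + \left(E E + E\right) = -2 + \left(E^{2} + E\right) = -2 + \left(E + E^{2}\right) = -2 + E + E^{2}$)
$v{\left(5 \right)} 64 J{\left(t{\left(5,n - 6 \right)} \right)} = 0 \cdot 64 \left(-2 + \frac{1}{2} \cdot 5 + \left(\frac{1}{2} \cdot 5\right)^{2}\right) = 0 \left(-2 + \frac{5}{2} + \left(\frac{5}{2}\right)^{2}\right) = 0 \left(-2 + \frac{5}{2} + \frac{25}{4}\right) = 0 \cdot \frac{27}{4} = 0$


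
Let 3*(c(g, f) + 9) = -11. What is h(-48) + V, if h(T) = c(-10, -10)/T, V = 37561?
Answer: 2704411/72 ≈ 37561.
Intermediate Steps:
c(g, f) = -38/3 (c(g, f) = -9 + (1/3)*(-11) = -9 - 11/3 = -38/3)
h(T) = -38/(3*T)
h(-48) + V = -38/3/(-48) + 37561 = -38/3*(-1/48) + 37561 = 19/72 + 37561 = 2704411/72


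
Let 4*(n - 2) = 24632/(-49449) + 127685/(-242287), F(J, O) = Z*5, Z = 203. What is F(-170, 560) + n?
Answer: 48725815333735/47923399452 ≈ 1016.7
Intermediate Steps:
F(J, O) = 1015 (F(J, O) = 203*5 = 1015)
n = 83564889955/47923399452 (n = 2 + (24632/(-49449) + 127685/(-242287))/4 = 2 + (24632*(-1/49449) + 127685*(-1/242287))/4 = 2 + (-24632/49449 - 127685/242287)/4 = 2 + (1/4)*(-12281908949/11980849863) = 2 - 12281908949/47923399452 = 83564889955/47923399452 ≈ 1.7437)
F(-170, 560) + n = 1015 + 83564889955/47923399452 = 48725815333735/47923399452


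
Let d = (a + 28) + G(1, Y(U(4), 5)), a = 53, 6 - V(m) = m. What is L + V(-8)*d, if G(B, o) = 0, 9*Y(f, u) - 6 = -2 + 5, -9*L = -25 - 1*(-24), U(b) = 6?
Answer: 10207/9 ≈ 1134.1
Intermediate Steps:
V(m) = 6 - m
L = ⅑ (L = -(-25 - 1*(-24))/9 = -(-25 + 24)/9 = -⅑*(-1) = ⅑ ≈ 0.11111)
Y(f, u) = 1 (Y(f, u) = ⅔ + (-2 + 5)/9 = ⅔ + (⅑)*3 = ⅔ + ⅓ = 1)
d = 81 (d = (53 + 28) + 0 = 81 + 0 = 81)
L + V(-8)*d = ⅑ + (6 - 1*(-8))*81 = ⅑ + (6 + 8)*81 = ⅑ + 14*81 = ⅑ + 1134 = 10207/9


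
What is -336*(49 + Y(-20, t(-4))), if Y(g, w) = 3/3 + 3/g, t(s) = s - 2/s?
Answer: -83748/5 ≈ -16750.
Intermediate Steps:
Y(g, w) = 1 + 3/g (Y(g, w) = 3*(⅓) + 3/g = 1 + 3/g)
-336*(49 + Y(-20, t(-4))) = -336*(49 + (3 - 20)/(-20)) = -336*(49 - 1/20*(-17)) = -336*(49 + 17/20) = -336*997/20 = -83748/5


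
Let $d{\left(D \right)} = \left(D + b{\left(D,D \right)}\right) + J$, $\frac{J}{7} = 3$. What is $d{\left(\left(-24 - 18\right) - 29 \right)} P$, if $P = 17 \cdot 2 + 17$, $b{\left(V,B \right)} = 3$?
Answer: $-2397$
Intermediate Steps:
$J = 21$ ($J = 7 \cdot 3 = 21$)
$d{\left(D \right)} = 24 + D$ ($d{\left(D \right)} = \left(D + 3\right) + 21 = \left(3 + D\right) + 21 = 24 + D$)
$P = 51$ ($P = 34 + 17 = 51$)
$d{\left(\left(-24 - 18\right) - 29 \right)} P = \left(24 - 71\right) 51 = \left(-47\right) 51 = -2397$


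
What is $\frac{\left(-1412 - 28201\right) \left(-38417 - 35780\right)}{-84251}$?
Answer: $- \frac{2197195761}{84251} \approx -26079.0$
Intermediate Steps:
$\frac{\left(-1412 - 28201\right) \left(-38417 - 35780\right)}{-84251} = \left(-29613\right) \left(-74197\right) \left(- \frac{1}{84251}\right) = 2197195761 \left(- \frac{1}{84251}\right) = - \frac{2197195761}{84251}$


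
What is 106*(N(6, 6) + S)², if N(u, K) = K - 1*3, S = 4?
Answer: 5194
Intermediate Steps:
N(u, K) = -3 + K (N(u, K) = K - 3 = -3 + K)
106*(N(6, 6) + S)² = 106*((-3 + 6) + 4)² = 106*(3 + 4)² = 106*7² = 106*49 = 5194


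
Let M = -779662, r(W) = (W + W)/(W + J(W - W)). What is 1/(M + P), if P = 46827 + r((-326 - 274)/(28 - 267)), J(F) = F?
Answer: -1/732833 ≈ -1.3646e-6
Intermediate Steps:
r(W) = 2 (r(W) = (W + W)/(W + (W - W)) = (2*W)/(W + 0) = (2*W)/W = 2)
P = 46829 (P = 46827 + 2 = 46829)
1/(M + P) = 1/(-779662 + 46829) = 1/(-732833) = -1/732833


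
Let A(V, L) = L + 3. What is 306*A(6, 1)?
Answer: 1224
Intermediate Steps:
A(V, L) = 3 + L
306*A(6, 1) = 306*(3 + 1) = 306*4 = 1224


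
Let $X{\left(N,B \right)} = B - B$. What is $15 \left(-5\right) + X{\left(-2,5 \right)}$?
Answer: $-75$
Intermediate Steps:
$X{\left(N,B \right)} = 0$
$15 \left(-5\right) + X{\left(-2,5 \right)} = 15 \left(-5\right) + 0 = -75 + 0 = -75$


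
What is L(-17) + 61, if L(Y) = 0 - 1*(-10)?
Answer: 71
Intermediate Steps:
L(Y) = 10 (L(Y) = 0 + 10 = 10)
L(-17) + 61 = 10 + 61 = 71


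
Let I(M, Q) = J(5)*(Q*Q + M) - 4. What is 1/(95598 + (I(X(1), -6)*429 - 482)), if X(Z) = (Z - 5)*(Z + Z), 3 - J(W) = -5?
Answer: 1/189496 ≈ 5.2772e-6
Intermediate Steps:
J(W) = 8 (J(W) = 3 - 1*(-5) = 3 + 5 = 8)
X(Z) = 2*Z*(-5 + Z) (X(Z) = (-5 + Z)*(2*Z) = 2*Z*(-5 + Z))
I(M, Q) = -4 + 8*M + 8*Q² (I(M, Q) = 8*(Q*Q + M) - 4 = 8*(Q² + M) - 4 = 8*(M + Q²) - 4 = (8*M + 8*Q²) - 4 = -4 + 8*M + 8*Q²)
1/(95598 + (I(X(1), -6)*429 - 482)) = 1/(95598 + ((-4 + 8*(2*1*(-5 + 1)) + 8*(-6)²)*429 - 482)) = 1/(95598 + ((-4 + 8*(2*1*(-4)) + 8*36)*429 - 482)) = 1/(95598 + ((-4 + 8*(-8) + 288)*429 - 482)) = 1/(95598 + ((-4 - 64 + 288)*429 - 482)) = 1/(95598 + (220*429 - 482)) = 1/(95598 + (94380 - 482)) = 1/(95598 + 93898) = 1/189496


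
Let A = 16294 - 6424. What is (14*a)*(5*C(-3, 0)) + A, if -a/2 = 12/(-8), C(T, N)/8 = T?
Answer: 4830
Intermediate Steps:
C(T, N) = 8*T
a = 3 (a = -24/(-8) = -24*(-1)/8 = -2*(-3/2) = 3)
A = 9870
(14*a)*(5*C(-3, 0)) + A = (14*3)*(5*(8*(-3))) + 9870 = 42*(5*(-24)) + 9870 = 42*(-120) + 9870 = -5040 + 9870 = 4830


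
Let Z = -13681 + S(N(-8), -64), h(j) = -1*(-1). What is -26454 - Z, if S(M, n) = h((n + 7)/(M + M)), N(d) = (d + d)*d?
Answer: -12774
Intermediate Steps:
N(d) = 2*d² (N(d) = (2*d)*d = 2*d²)
h(j) = 1
S(M, n) = 1
Z = -13680 (Z = -13681 + 1 = -13680)
-26454 - Z = -26454 - 1*(-13680) = -26454 + 13680 = -12774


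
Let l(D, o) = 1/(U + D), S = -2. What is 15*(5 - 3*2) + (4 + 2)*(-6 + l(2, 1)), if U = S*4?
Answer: -52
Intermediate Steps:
U = -8 (U = -2*4 = -8)
l(D, o) = 1/(-8 + D)
15*(5 - 3*2) + (4 + 2)*(-6 + l(2, 1)) = 15*(5 - 3*2) + (4 + 2)*(-6 + 1/(-8 + 2)) = 15*(5 - 6) + 6*(-6 + 1/(-6)) = 15*(-1) + 6*(-6 - 1/6) = -15 + 6*(-37/6) = -15 - 37 = -52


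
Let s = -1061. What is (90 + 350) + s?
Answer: -621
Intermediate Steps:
(90 + 350) + s = (90 + 350) - 1061 = 440 - 1061 = -621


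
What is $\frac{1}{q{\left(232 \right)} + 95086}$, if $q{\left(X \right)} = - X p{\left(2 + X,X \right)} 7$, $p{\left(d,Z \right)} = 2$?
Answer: $\frac{1}{91838} \approx 1.0889 \cdot 10^{-5}$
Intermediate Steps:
$q{\left(X \right)} = - 14 X$ ($q{\left(X \right)} = - X 2 \cdot 7 = - 2 X 7 = - 14 X$)
$\frac{1}{q{\left(232 \right)} + 95086} = \frac{1}{\left(-14\right) 232 + 95086} = \frac{1}{-3248 + 95086} = \frac{1}{91838}$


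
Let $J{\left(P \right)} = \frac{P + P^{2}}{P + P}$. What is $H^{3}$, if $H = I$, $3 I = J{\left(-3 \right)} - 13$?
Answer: $- \frac{2744}{27} \approx -101.63$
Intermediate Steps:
$J{\left(P \right)} = \frac{P + P^{2}}{2 P}$
$I = - \frac{14}{3}$ ($I = \frac{\left(\frac{1}{2} + \frac{1}{2} \left(-3\right)\right) - 13}{3} = \frac{\left(\frac{1}{2} - \frac{3}{2}\right) - 13}{3} = \frac{-1 - 13}{3} = \frac{1}{3} \left(-14\right) = - \frac{14}{3} \approx -4.6667$)
$H = - \frac{14}{3} \approx -4.6667$
$H^{3} = \left(- \frac{14}{3}\right)^{3} = - \frac{2744}{27}$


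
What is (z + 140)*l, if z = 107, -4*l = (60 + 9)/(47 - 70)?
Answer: 741/4 ≈ 185.25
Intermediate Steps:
l = 3/4 (l = -(60 + 9)/(4*(47 - 70)) = -69/(4*(-23)) = -69*(-1)/(4*23) = -1/4*(-3) = 3/4 ≈ 0.75000)
(z + 140)*l = (107 + 140)*(3/4) = 247*(3/4) = 741/4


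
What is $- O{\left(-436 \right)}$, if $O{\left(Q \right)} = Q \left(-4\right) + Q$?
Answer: $-1308$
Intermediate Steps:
$O{\left(Q \right)} = - 3 Q$ ($O{\left(Q \right)} = - 4 Q + Q = - 3 Q$)
$- O{\left(-436 \right)} = - \left(-3\right) \left(-436\right) = \left(-1\right) 1308 = -1308$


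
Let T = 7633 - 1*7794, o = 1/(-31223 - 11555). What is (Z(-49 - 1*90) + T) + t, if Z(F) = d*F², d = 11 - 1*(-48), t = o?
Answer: 48757423283/42778 ≈ 1.1398e+6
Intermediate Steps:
o = -1/42778 (o = 1/(-42778) = -1/42778 ≈ -2.3376e-5)
t = -1/42778 ≈ -2.3376e-5
d = 59 (d = 11 + 48 = 59)
T = -161 (T = 7633 - 7794 = -161)
Z(F) = 59*F²
(Z(-49 - 1*90) + T) + t = (59*(-49 - 1*90)² - 161) - 1/42778 = (59*(-49 - 90)² - 161) - 1/42778 = (59*(-139)² - 161) - 1/42778 = (59*19321 - 161) - 1/42778 = (1139939 - 161) - 1/42778 = 1139778 - 1/42778 = 48757423283/42778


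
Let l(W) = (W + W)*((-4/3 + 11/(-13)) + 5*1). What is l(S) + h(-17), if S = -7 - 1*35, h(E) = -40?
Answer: -3600/13 ≈ -276.92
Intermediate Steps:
S = -42 (S = -7 - 35 = -42)
l(W) = 220*W/39 (l(W) = (2*W)*((-4*⅓ + 11*(-1/13)) + 5) = (2*W)*((-4/3 - 11/13) + 5) = (2*W)*(-85/39 + 5) = (2*W)*(110/39) = 220*W/39)
l(S) + h(-17) = (220/39)*(-42) - 40 = -3080/13 - 40 = -3600/13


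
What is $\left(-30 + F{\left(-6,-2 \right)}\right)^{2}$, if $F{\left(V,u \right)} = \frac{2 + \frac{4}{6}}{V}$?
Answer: $\frac{75076}{81} \approx 926.86$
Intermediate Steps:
$F{\left(V,u \right)} = \frac{8}{3 V}$ ($F{\left(V,u \right)} = \frac{2 + 4 \cdot \frac{1}{6}}{V} = \frac{2 + \frac{2}{3}}{V} = \frac{1}{V} \frac{8}{3} = \frac{8}{3 V}$)
$\left(-30 + F{\left(-6,-2 \right)}\right)^{2} = \left(-30 + \frac{8}{3 \left(-6\right)}\right)^{2} = \left(-30 + \frac{8}{3} \left(- \frac{1}{6}\right)\right)^{2} = \left(-30 - \frac{4}{9}\right)^{2} = \left(- \frac{274}{9}\right)^{2} = \frac{75076}{81}$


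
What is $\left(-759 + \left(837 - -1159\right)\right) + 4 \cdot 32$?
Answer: $1365$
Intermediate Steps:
$\left(-759 + \left(837 - -1159\right)\right) + 4 \cdot 32 = \left(-759 + \left(837 + 1159\right)\right) + 128 = \left(-759 + 1996\right) + 128 = 1237 + 128 = 1365$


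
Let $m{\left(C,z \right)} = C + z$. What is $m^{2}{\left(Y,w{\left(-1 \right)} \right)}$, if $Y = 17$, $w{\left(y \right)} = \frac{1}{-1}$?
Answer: $256$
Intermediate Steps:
$w{\left(y \right)} = -1$
$m^{2}{\left(Y,w{\left(-1 \right)} \right)} = \left(17 - 1\right)^{2} = 16^{2} = 256$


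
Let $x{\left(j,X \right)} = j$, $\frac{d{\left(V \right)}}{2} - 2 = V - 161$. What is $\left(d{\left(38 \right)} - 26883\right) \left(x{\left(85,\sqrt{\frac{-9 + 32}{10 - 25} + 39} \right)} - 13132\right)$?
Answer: $353899875$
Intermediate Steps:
$d{\left(V \right)} = -318 + 2 V$ ($d{\left(V \right)} = 4 + 2 \left(V - 161\right) = 4 + 2 \left(-161 + V\right) = 4 + \left(-322 + 2 V\right) = -318 + 2 V$)
$\left(d{\left(38 \right)} - 26883\right) \left(x{\left(85,\sqrt{\frac{-9 + 32}{10 - 25} + 39} \right)} - 13132\right) = \left(\left(-318 + 2 \cdot 38\right) - 26883\right) \left(85 - 13132\right) = \left(\left(-318 + 76\right) - 26883\right) \left(-13047\right) = \left(-242 - 26883\right) \left(-13047\right) = \left(-27125\right) \left(-13047\right) = 353899875$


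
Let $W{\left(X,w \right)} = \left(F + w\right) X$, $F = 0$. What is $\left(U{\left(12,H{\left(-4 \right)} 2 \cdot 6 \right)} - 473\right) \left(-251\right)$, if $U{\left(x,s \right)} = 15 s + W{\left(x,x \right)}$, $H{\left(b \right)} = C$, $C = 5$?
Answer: $-143321$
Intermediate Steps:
$W{\left(X,w \right)} = X w$ ($W{\left(X,w \right)} = \left(0 + w\right) X = w X = X w$)
$H{\left(b \right)} = 5$
$U{\left(x,s \right)} = x^{2} + 15 s$ ($U{\left(x,s \right)} = 15 s + x x = 15 s + x^{2} = x^{2} + 15 s$)
$\left(U{\left(12,H{\left(-4 \right)} 2 \cdot 6 \right)} - 473\right) \left(-251\right) = \left(\left(12^{2} + 15 \cdot 5 \cdot 2 \cdot 6\right) - 473\right) \left(-251\right) = \left(\left(144 + 15 \cdot 10 \cdot 6\right) - 473\right) \left(-251\right) = \left(\left(144 + 15 \cdot 60\right) - 473\right) \left(-251\right) = \left(\left(144 + 900\right) - 473\right) \left(-251\right) = \left(1044 - 473\right) \left(-251\right) = 571 \left(-251\right) = -143321$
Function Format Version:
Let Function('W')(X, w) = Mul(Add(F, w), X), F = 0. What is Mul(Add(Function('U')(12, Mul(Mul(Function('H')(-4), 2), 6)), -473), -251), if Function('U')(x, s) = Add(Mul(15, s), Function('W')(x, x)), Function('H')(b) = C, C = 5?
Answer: -143321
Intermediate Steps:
Function('W')(X, w) = Mul(X, w) (Function('W')(X, w) = Mul(Add(0, w), X) = Mul(w, X) = Mul(X, w))
Function('H')(b) = 5
Function('U')(x, s) = Add(Pow(x, 2), Mul(15, s)) (Function('U')(x, s) = Add(Mul(15, s), Mul(x, x)) = Add(Mul(15, s), Pow(x, 2)) = Add(Pow(x, 2), Mul(15, s)))
Mul(Add(Function('U')(12, Mul(Mul(Function('H')(-4), 2), 6)), -473), -251) = Mul(Add(Add(Pow(12, 2), Mul(15, Mul(Mul(5, 2), 6))), -473), -251) = Mul(Add(Add(144, Mul(15, Mul(10, 6))), -473), -251) = Mul(Add(Add(144, Mul(15, 60)), -473), -251) = Mul(Add(Add(144, 900), -473), -251) = Mul(Add(1044, -473), -251) = Mul(571, -251) = -143321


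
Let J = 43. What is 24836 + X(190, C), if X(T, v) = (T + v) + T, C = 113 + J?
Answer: 25372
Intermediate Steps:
C = 156 (C = 113 + 43 = 156)
X(T, v) = v + 2*T
24836 + X(190, C) = 24836 + (156 + 2*190) = 24836 + (156 + 380) = 24836 + 536 = 25372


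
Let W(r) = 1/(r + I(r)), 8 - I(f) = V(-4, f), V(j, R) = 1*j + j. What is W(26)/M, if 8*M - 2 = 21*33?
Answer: 4/14595 ≈ 0.00027407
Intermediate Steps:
V(j, R) = 2*j (V(j, R) = j + j = 2*j)
I(f) = 16 (I(f) = 8 - 2*(-4) = 8 - 1*(-8) = 8 + 8 = 16)
W(r) = 1/(16 + r) (W(r) = 1/(r + 16) = 1/(16 + r))
M = 695/8 (M = ¼ + (21*33)/8 = ¼ + (⅛)*693 = ¼ + 693/8 = 695/8 ≈ 86.875)
W(26)/M = 1/((16 + 26)*(695/8)) = (8/695)/42 = (1/42)*(8/695) = 4/14595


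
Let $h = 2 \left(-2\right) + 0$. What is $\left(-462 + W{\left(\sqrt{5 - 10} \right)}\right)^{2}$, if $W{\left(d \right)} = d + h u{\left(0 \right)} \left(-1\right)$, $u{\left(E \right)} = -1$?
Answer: $\left(466 - i \sqrt{5}\right)^{2} \approx 2.1715 \cdot 10^{5} - 2084.0 i$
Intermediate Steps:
$h = -4$ ($h = -4 + 0 = -4$)
$W{\left(d \right)} = -4 + d$ ($W{\left(d \right)} = d - 4 \left(\left(-1\right) \left(-1\right)\right) = d - 4 = -4 + d$)
$\left(-462 + W{\left(\sqrt{5 - 10} \right)}\right)^{2} = \left(-462 - \left(4 - \sqrt{5 - 10}\right)\right)^{2} = \left(-462 - \left(4 - \sqrt{-5}\right)\right)^{2} = \left(-462 - \left(4 - i \sqrt{5}\right)\right)^{2} = \left(-466 + i \sqrt{5}\right)^{2}$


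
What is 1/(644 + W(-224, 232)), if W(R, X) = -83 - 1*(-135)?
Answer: 1/696 ≈ 0.0014368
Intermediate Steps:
W(R, X) = 52 (W(R, X) = -83 + 135 = 52)
1/(644 + W(-224, 232)) = 1/(644 + 52) = 1/696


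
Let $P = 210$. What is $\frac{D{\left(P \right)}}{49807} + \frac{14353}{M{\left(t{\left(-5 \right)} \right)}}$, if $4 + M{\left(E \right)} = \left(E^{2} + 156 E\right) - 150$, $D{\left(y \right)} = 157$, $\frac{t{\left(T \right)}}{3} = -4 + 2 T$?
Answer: $- \frac{714103977}{246146194} \approx -2.9011$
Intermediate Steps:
$t{\left(T \right)} = -12 + 6 T$ ($t{\left(T \right)} = 3 \left(-4 + 2 T\right) = -12 + 6 T$)
$M{\left(E \right)} = -154 + E^{2} + 156 E$ ($M{\left(E \right)} = -4 - \left(150 - E^{2} - 156 E\right) = -4 + \left(-150 + E^{2} + 156 E\right) = -154 + E^{2} + 156 E$)
$\frac{D{\left(P \right)}}{49807} + \frac{14353}{M{\left(t{\left(-5 \right)} \right)}} = \frac{157}{49807} + \frac{14353}{-154 + \left(-12 + 6 \left(-5\right)\right)^{2} + 156 \left(-12 + 6 \left(-5\right)\right)} = 157 \cdot \frac{1}{49807} + \frac{14353}{-154 + \left(-12 - 30\right)^{2} + 156 \left(-12 - 30\right)} = \frac{157}{49807} + \frac{14353}{-154 + \left(-42\right)^{2} + 156 \left(-42\right)} = \frac{157}{49807} + \frac{14353}{-154 + 1764 - 6552} = \frac{157}{49807} + \frac{14353}{-4942} = \frac{157}{49807} + 14353 \left(- \frac{1}{4942}\right) = \frac{157}{49807} - \frac{14353}{4942} = - \frac{714103977}{246146194}$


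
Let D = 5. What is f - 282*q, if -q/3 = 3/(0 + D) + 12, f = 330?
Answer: 54948/5 ≈ 10990.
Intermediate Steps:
q = -189/5 (q = -3*(3/(0 + 5) + 12) = -3*(3/5 + 12) = -3*(3*(⅕) + 12) = -3*(⅗ + 12) = -3*63/5 = -189/5 ≈ -37.800)
f - 282*q = 330 - 282*(-189/5) = 330 + 53298/5 = 54948/5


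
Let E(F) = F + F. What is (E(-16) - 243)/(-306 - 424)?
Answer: 55/146 ≈ 0.37671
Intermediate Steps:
E(F) = 2*F
(E(-16) - 243)/(-306 - 424) = (2*(-16) - 243)/(-306 - 424) = (-32 - 243)/(-730) = -275*(-1/730) = 55/146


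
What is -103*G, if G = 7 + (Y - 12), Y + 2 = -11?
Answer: 1854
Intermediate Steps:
Y = -13 (Y = -2 - 11 = -13)
G = -18 (G = 7 + (-13 - 12) = 7 - 25 = -18)
-103*G = -103*(-18) = 1854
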